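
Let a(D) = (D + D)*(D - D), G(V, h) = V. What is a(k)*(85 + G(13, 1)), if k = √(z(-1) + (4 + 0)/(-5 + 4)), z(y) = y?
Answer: 0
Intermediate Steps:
k = I*√5 (k = √(-1 + (4 + 0)/(-5 + 4)) = √(-1 + 4/(-1)) = √(-1 + 4*(-1)) = √(-1 - 4) = √(-5) = I*√5 ≈ 2.2361*I)
a(D) = 0 (a(D) = (2*D)*0 = 0)
a(k)*(85 + G(13, 1)) = 0*(85 + 13) = 0*98 = 0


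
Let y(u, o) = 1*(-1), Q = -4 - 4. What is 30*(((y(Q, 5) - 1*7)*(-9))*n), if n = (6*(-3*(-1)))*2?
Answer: 77760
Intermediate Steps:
Q = -8
y(u, o) = -1
n = 36 (n = (6*3)*2 = 18*2 = 36)
30*(((y(Q, 5) - 1*7)*(-9))*n) = 30*(((-1 - 1*7)*(-9))*36) = 30*(((-1 - 7)*(-9))*36) = 30*(-8*(-9)*36) = 30*(72*36) = 30*2592 = 77760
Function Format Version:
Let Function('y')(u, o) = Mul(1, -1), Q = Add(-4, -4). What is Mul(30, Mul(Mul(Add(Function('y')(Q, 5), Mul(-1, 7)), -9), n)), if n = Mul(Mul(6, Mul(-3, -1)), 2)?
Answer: 77760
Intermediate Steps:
Q = -8
Function('y')(u, o) = -1
n = 36 (n = Mul(Mul(6, 3), 2) = Mul(18, 2) = 36)
Mul(30, Mul(Mul(Add(Function('y')(Q, 5), Mul(-1, 7)), -9), n)) = Mul(30, Mul(Mul(Add(-1, Mul(-1, 7)), -9), 36)) = Mul(30, Mul(Mul(Add(-1, -7), -9), 36)) = Mul(30, Mul(Mul(-8, -9), 36)) = Mul(30, Mul(72, 36)) = Mul(30, 2592) = 77760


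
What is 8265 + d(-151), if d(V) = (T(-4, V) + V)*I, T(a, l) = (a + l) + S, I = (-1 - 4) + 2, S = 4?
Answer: 9171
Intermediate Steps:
I = -3 (I = -5 + 2 = -3)
T(a, l) = 4 + a + l (T(a, l) = (a + l) + 4 = 4 + a + l)
d(V) = -6*V (d(V) = ((4 - 4 + V) + V)*(-3) = (V + V)*(-3) = (2*V)*(-3) = -6*V)
8265 + d(-151) = 8265 - 6*(-151) = 8265 + 906 = 9171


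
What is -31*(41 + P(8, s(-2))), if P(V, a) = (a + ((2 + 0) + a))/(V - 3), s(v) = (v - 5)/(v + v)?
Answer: -13051/10 ≈ -1305.1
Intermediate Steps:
s(v) = (-5 + v)/(2*v) (s(v) = (-5 + v)/((2*v)) = (-5 + v)*(1/(2*v)) = (-5 + v)/(2*v))
P(V, a) = (2 + 2*a)/(-3 + V) (P(V, a) = (a + (2 + a))/(-3 + V) = (2 + 2*a)/(-3 + V))
-31*(41 + P(8, s(-2))) = -31*(41 + 2*(1 + (½)*(-5 - 2)/(-2))/(-3 + 8)) = -31*(41 + 2*(1 + (½)*(-½)*(-7))/5) = -31*(41 + 2*(⅕)*(1 + 7/4)) = -31*(41 + 2*(⅕)*(11/4)) = -31*(41 + 11/10) = -31*421/10 = -13051/10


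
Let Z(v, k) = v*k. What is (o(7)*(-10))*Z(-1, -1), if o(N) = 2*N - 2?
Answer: -120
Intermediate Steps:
Z(v, k) = k*v
o(N) = -2 + 2*N
(o(7)*(-10))*Z(-1, -1) = ((-2 + 2*7)*(-10))*(-1*(-1)) = ((-2 + 14)*(-10))*1 = (12*(-10))*1 = -120*1 = -120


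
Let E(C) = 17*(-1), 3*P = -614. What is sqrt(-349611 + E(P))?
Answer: 2*I*sqrt(87407) ≈ 591.29*I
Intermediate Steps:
P = -614/3 (P = (1/3)*(-614) = -614/3 ≈ -204.67)
E(C) = -17
sqrt(-349611 + E(P)) = sqrt(-349611 - 17) = sqrt(-349628) = 2*I*sqrt(87407)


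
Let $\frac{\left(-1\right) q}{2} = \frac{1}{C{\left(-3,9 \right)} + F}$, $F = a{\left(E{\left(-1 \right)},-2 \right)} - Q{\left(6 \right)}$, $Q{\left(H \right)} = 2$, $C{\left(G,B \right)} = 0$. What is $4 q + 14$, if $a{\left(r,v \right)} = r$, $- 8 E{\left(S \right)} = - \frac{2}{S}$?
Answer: $\frac{158}{9} \approx 17.556$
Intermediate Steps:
$E{\left(S \right)} = \frac{1}{4 S}$ ($E{\left(S \right)} = - \frac{\left(-2\right) \frac{1}{S}}{8} = \frac{1}{4 S}$)
$F = - \frac{9}{4}$ ($F = \frac{1}{4 \left(-1\right)} - 2 = \frac{1}{4} \left(-1\right) - 2 = - \frac{1}{4} - 2 = - \frac{9}{4} \approx -2.25$)
$q = \frac{8}{9}$ ($q = - \frac{2}{0 - \frac{9}{4}} = - \frac{2}{- \frac{9}{4}} = \left(-2\right) \left(- \frac{4}{9}\right) = \frac{8}{9} \approx 0.88889$)
$4 q + 14 = 4 \cdot \frac{8}{9} + 14 = \frac{32}{9} + 14 = \frac{158}{9}$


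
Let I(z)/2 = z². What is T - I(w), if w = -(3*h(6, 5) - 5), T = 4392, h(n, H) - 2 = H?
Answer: 3880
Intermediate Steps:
h(n, H) = 2 + H
w = -16 (w = -(3*(2 + 5) - 5) = -(3*7 - 5) = -(21 - 5) = -1*16 = -16)
I(z) = 2*z²
T - I(w) = 4392 - 2*(-16)² = 4392 - 2*256 = 4392 - 1*512 = 4392 - 512 = 3880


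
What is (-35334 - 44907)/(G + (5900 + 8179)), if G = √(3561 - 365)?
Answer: -161387577/28316435 + 22926*√799/28316435 ≈ -5.6765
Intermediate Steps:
G = 2*√799 (G = √3196 = 2*√799 ≈ 56.533)
(-35334 - 44907)/(G + (5900 + 8179)) = (-35334 - 44907)/(2*√799 + (5900 + 8179)) = -80241/(2*√799 + 14079) = -80241/(14079 + 2*√799)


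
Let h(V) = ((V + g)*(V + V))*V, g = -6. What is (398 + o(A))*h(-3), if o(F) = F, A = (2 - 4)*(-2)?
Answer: -65124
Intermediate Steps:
A = 4 (A = -2*(-2) = 4)
h(V) = 2*V**2*(-6 + V) (h(V) = ((V - 6)*(V + V))*V = ((-6 + V)*(2*V))*V = (2*V*(-6 + V))*V = 2*V**2*(-6 + V))
(398 + o(A))*h(-3) = (398 + 4)*(2*(-3)**2*(-6 - 3)) = 402*(2*9*(-9)) = 402*(-162) = -65124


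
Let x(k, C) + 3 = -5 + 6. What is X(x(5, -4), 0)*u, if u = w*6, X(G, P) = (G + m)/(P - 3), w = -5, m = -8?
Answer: -100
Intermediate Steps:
x(k, C) = -2 (x(k, C) = -3 + (-5 + 6) = -3 + 1 = -2)
X(G, P) = (-8 + G)/(-3 + P) (X(G, P) = (G - 8)/(P - 3) = (-8 + G)/(-3 + P))
u = -30 (u = -5*6 = -30)
X(x(5, -4), 0)*u = ((-8 - 2)/(-3 + 0))*(-30) = (-10/(-3))*(-30) = -⅓*(-10)*(-30) = (10/3)*(-30) = -100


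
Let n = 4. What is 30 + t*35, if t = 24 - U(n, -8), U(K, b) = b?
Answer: 1150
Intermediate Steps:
t = 32 (t = 24 - 1*(-8) = 24 + 8 = 32)
30 + t*35 = 30 + 32*35 = 30 + 1120 = 1150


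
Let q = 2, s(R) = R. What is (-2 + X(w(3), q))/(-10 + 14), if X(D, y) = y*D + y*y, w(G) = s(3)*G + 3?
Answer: 13/2 ≈ 6.5000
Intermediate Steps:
w(G) = 3 + 3*G (w(G) = 3*G + 3 = 3 + 3*G)
X(D, y) = y² + D*y (X(D, y) = D*y + y² = y² + D*y)
(-2 + X(w(3), q))/(-10 + 14) = (-2 + 2*((3 + 3*3) + 2))/(-10 + 14) = (-2 + 2*((3 + 9) + 2))/4 = (-2 + 2*(12 + 2))*(¼) = (-2 + 2*14)*(¼) = (-2 + 28)*(¼) = 26*(¼) = 13/2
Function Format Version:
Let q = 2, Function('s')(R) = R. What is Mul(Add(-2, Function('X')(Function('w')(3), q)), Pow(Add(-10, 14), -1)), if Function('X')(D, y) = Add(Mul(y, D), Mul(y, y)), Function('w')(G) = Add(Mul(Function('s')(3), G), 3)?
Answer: Rational(13, 2) ≈ 6.5000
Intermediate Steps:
Function('w')(G) = Add(3, Mul(3, G)) (Function('w')(G) = Add(Mul(3, G), 3) = Add(3, Mul(3, G)))
Function('X')(D, y) = Add(Pow(y, 2), Mul(D, y)) (Function('X')(D, y) = Add(Mul(D, y), Pow(y, 2)) = Add(Pow(y, 2), Mul(D, y)))
Mul(Add(-2, Function('X')(Function('w')(3), q)), Pow(Add(-10, 14), -1)) = Mul(Add(-2, Mul(2, Add(Add(3, Mul(3, 3)), 2))), Pow(Add(-10, 14), -1)) = Mul(Add(-2, Mul(2, Add(Add(3, 9), 2))), Pow(4, -1)) = Mul(Add(-2, Mul(2, Add(12, 2))), Rational(1, 4)) = Mul(Add(-2, Mul(2, 14)), Rational(1, 4)) = Mul(Add(-2, 28), Rational(1, 4)) = Mul(26, Rational(1, 4)) = Rational(13, 2)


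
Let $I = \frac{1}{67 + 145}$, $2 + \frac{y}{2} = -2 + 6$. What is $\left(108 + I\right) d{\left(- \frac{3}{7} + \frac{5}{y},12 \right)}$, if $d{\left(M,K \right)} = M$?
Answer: $\frac{75233}{848} \approx 88.718$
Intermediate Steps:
$y = 4$ ($y = -4 + 2 \left(-2 + 6\right) = -4 + 2 \cdot 4 = -4 + 8 = 4$)
$I = \frac{1}{212} \approx 0.004717$
$\left(108 + I\right) d{\left(- \frac{3}{7} + \frac{5}{y},12 \right)} = \left(108 + \frac{1}{212}\right) \left(- \frac{3}{7} + \frac{5}{4}\right) = \frac{22897 \left(\left(-3\right) \frac{1}{7} + 5 \cdot \frac{1}{4}\right)}{212} = \frac{22897 \left(- \frac{3}{7} + \frac{5}{4}\right)}{212} = \frac{22897}{212} \cdot \frac{23}{28} = \frac{75233}{848}$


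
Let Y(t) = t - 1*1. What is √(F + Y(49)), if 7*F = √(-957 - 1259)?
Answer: √(2352 + 14*I*√554)/7 ≈ 6.9451 + 0.48415*I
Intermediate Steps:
F = 2*I*√554/7 (F = √(-957 - 1259)/7 = √(-2216)/7 = (2*I*√554)/7 = 2*I*√554/7 ≈ 6.7249*I)
Y(t) = -1 + t (Y(t) = t - 1 = -1 + t)
√(F + Y(49)) = √(2*I*√554/7 + (-1 + 49)) = √(2*I*√554/7 + 48) = √(48 + 2*I*√554/7)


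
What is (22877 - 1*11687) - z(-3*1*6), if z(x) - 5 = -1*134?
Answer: 11319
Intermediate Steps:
z(x) = -129 (z(x) = 5 - 1*134 = 5 - 134 = -129)
(22877 - 1*11687) - z(-3*1*6) = (22877 - 1*11687) - 1*(-129) = (22877 - 11687) + 129 = 11190 + 129 = 11319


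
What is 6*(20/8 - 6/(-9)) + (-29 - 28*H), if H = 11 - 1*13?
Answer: 46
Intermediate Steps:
H = -2 (H = 11 - 13 = -2)
6*(20/8 - 6/(-9)) + (-29 - 28*H) = 6*(20/8 - 6/(-9)) + (-29 - 28*(-2)) = 6*(20*(⅛) - 6*(-⅑)) + (-29 + 56) = 6*(5/2 + ⅔) + 27 = 6*(19/6) + 27 = 19 + 27 = 46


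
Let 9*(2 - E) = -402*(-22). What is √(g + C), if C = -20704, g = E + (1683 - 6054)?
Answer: I*√234501/3 ≈ 161.42*I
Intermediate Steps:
E = -2942/3 (E = 2 - (-134)*(-22)/3 = 2 - ⅑*8844 = 2 - 2948/3 = -2942/3 ≈ -980.67)
g = -16055/3 (g = -2942/3 + (1683 - 6054) = -2942/3 - 4371 = -16055/3 ≈ -5351.7)
√(g + C) = √(-16055/3 - 20704) = √(-78167/3) = I*√234501/3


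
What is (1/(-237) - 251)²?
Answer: 3538822144/56169 ≈ 63003.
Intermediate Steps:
(1/(-237) - 251)² = (-1/237 - 251)² = (-59488/237)² = 3538822144/56169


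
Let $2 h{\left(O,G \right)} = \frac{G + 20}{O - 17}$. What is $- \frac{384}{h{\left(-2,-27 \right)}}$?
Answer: $- \frac{14592}{7} \approx -2084.6$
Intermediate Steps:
$h{\left(O,G \right)} = \frac{20 + G}{2 \left(-17 + O\right)}$ ($h{\left(O,G \right)} = \frac{\left(G + 20\right) \frac{1}{O - 17}}{2} = \frac{\left(20 + G\right) \frac{1}{-17 + O}}{2} = \frac{\frac{1}{-17 + O} \left(20 + G\right)}{2} = \frac{20 + G}{2 \left(-17 + O\right)}$)
$- \frac{384}{h{\left(-2,-27 \right)}} = - \frac{384}{\frac{1}{2} \frac{1}{-17 - 2} \left(20 - 27\right)} = - \frac{384}{\frac{1}{2} \frac{1}{-19} \left(-7\right)} = - \frac{384}{\frac{1}{2} \left(- \frac{1}{19}\right) \left(-7\right)} = - \frac{384}{\frac{7}{38}} = \left(-384\right) \frac{38}{7} = - \frac{14592}{7}$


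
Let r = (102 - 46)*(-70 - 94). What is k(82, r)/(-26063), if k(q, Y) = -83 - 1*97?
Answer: 180/26063 ≈ 0.0069063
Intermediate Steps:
r = -9184 (r = 56*(-164) = -9184)
k(q, Y) = -180 (k(q, Y) = -83 - 97 = -180)
k(82, r)/(-26063) = -180/(-26063) = -180*(-1/26063) = 180/26063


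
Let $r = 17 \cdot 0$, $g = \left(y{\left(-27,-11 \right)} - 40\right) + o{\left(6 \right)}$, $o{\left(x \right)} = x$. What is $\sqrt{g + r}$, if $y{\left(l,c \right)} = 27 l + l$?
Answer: $i \sqrt{790} \approx 28.107 i$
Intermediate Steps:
$y{\left(l,c \right)} = 28 l$
$g = -790$ ($g = \left(28 \left(-27\right) - 40\right) + 6 = \left(-756 - 40\right) + 6 = -796 + 6 = -790$)
$r = 0$
$\sqrt{g + r} = \sqrt{-790 + 0} = \sqrt{-790} = i \sqrt{790}$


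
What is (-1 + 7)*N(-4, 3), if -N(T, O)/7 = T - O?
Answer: 294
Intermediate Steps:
N(T, O) = -7*T + 7*O (N(T, O) = -7*(T - O) = -7*T + 7*O)
(-1 + 7)*N(-4, 3) = (-1 + 7)*(-7*(-4) + 7*3) = 6*(28 + 21) = 6*49 = 294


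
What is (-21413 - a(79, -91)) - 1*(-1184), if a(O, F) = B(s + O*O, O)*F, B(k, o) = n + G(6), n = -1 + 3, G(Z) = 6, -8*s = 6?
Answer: -19501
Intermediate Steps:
s = -3/4 (s = -1/8*6 = -3/4 ≈ -0.75000)
n = 2
B(k, o) = 8 (B(k, o) = 2 + 6 = 8)
a(O, F) = 8*F
(-21413 - a(79, -91)) - 1*(-1184) = (-21413 - 8*(-91)) - 1*(-1184) = (-21413 - 1*(-728)) + 1184 = (-21413 + 728) + 1184 = -20685 + 1184 = -19501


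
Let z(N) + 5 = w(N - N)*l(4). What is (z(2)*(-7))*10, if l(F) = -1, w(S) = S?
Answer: 350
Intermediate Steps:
z(N) = -5 (z(N) = -5 + (N - N)*(-1) = -5 + 0*(-1) = -5 + 0 = -5)
(z(2)*(-7))*10 = -5*(-7)*10 = 35*10 = 350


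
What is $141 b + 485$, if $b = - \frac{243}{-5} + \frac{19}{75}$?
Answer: $\frac{184333}{25} \approx 7373.3$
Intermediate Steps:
$b = \frac{3664}{75}$ ($b = \left(-243\right) \left(- \frac{1}{5}\right) + 19 \cdot \frac{1}{75} = \frac{243}{5} + \frac{19}{75} = \frac{3664}{75} \approx 48.853$)
$141 b + 485 = 141 \cdot \frac{3664}{75} + 485 = \frac{172208}{25} + 485 = \frac{184333}{25}$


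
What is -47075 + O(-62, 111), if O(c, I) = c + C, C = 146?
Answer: -46991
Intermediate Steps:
O(c, I) = 146 + c (O(c, I) = c + 146 = 146 + c)
-47075 + O(-62, 111) = -47075 + (146 - 62) = -47075 + 84 = -46991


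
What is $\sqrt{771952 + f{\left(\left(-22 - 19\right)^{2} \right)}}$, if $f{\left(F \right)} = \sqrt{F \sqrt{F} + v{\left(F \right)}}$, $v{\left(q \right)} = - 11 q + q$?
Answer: $\sqrt{771952 + 41 \sqrt{31}} \approx 878.74$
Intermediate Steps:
$v{\left(q \right)} = - 10 q$
$f{\left(F \right)} = \sqrt{F^{\frac{3}{2}} - 10 F}$ ($f{\left(F \right)} = \sqrt{F \sqrt{F} - 10 F} = \sqrt{F^{\frac{3}{2}} - 10 F}$)
$\sqrt{771952 + f{\left(\left(-22 - 19\right)^{2} \right)}} = \sqrt{771952 + \sqrt{\left(\left(-22 - 19\right)^{2}\right)^{\frac{3}{2}} - 10 \left(-22 - 19\right)^{2}}} = \sqrt{771952 + \sqrt{\left(\left(-41\right)^{2}\right)^{\frac{3}{2}} - 10 \left(-41\right)^{2}}} = \sqrt{771952 + \sqrt{1681^{\frac{3}{2}} - 16810}} = \sqrt{771952 + \sqrt{68921 - 16810}} = \sqrt{771952 + \sqrt{52111}} = \sqrt{771952 + 41 \sqrt{31}}$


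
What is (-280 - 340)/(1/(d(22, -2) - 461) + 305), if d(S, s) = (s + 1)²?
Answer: -285200/140299 ≈ -2.0328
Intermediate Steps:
d(S, s) = (1 + s)²
(-280 - 340)/(1/(d(22, -2) - 461) + 305) = (-280 - 340)/(1/((1 - 2)² - 461) + 305) = -620/(1/((-1)² - 461) + 305) = -620/(1/(1 - 461) + 305) = -620/(1/(-460) + 305) = -620/(-1/460 + 305) = -620/140299/460 = -620*460/140299 = -285200/140299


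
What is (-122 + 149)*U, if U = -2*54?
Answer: -2916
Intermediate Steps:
U = -108
(-122 + 149)*U = (-122 + 149)*(-108) = 27*(-108) = -2916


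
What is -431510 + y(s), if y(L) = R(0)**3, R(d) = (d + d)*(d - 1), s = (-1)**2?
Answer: -431510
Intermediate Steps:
s = 1
R(d) = 2*d*(-1 + d) (R(d) = (2*d)*(-1 + d) = 2*d*(-1 + d))
y(L) = 0 (y(L) = (2*0*(-1 + 0))**3 = (2*0*(-1))**3 = 0**3 = 0)
-431510 + y(s) = -431510 + 0 = -431510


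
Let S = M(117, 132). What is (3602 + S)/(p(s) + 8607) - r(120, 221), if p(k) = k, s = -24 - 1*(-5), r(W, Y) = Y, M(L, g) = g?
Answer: -947107/4294 ≈ -220.57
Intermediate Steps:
S = 132
s = -19 (s = -24 + 5 = -19)
(3602 + S)/(p(s) + 8607) - r(120, 221) = (3602 + 132)/(-19 + 8607) - 1*221 = 3734/8588 - 221 = 3734*(1/8588) - 221 = 1867/4294 - 221 = -947107/4294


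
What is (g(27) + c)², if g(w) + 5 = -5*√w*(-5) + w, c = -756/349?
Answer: 2103305959/121801 + 1038300*√3/349 ≈ 22421.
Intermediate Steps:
c = -756/349 (c = -756*1/349 = -756/349 ≈ -2.1662)
g(w) = -5 + w + 25*√w (g(w) = -5 + (-5*√w*(-5) + w) = -5 + (25*√w + w) = -5 + (w + 25*√w) = -5 + w + 25*√w)
(g(27) + c)² = ((-5 + 27 + 25*√27) - 756/349)² = ((-5 + 27 + 25*(3*√3)) - 756/349)² = ((-5 + 27 + 75*√3) - 756/349)² = ((22 + 75*√3) - 756/349)² = (6922/349 + 75*√3)²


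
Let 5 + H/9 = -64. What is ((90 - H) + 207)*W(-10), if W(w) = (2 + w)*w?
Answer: 73440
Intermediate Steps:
H = -621 (H = -45 + 9*(-64) = -45 - 576 = -621)
W(w) = w*(2 + w)
((90 - H) + 207)*W(-10) = ((90 - 1*(-621)) + 207)*(-10*(2 - 10)) = ((90 + 621) + 207)*(-10*(-8)) = (711 + 207)*80 = 918*80 = 73440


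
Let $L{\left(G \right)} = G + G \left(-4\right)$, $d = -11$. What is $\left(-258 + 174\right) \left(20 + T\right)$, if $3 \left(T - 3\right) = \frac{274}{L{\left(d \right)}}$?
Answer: $- \frac{71428}{33} \approx -2164.5$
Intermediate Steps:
$L{\left(G \right)} = - 3 G$ ($L{\left(G \right)} = G - 4 G = - 3 G$)
$T = \frac{571}{99}$ ($T = 3 + \frac{274 \frac{1}{\left(-3\right) \left(-11\right)}}{3} = 3 + \frac{274 \cdot \frac{1}{33}}{3} = 3 + \frac{1}{3} \cdot \frac{274}{33} = 3 + \frac{274}{99} = \frac{571}{99} \approx 5.7677$)
$\left(-258 + 174\right) \left(20 + T\right) = \left(-258 + 174\right) \left(20 + \frac{571}{99}\right) = \left(-84\right) \frac{2551}{99} = - \frac{71428}{33}$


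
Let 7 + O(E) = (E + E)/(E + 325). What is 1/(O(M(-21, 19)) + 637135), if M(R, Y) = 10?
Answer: 67/42687580 ≈ 1.5695e-6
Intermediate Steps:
O(E) = -7 + 2*E/(325 + E) (O(E) = -7 + (E + E)/(E + 325) = -7 + (2*E)/(325 + E) = -7 + 2*E/(325 + E))
1/(O(M(-21, 19)) + 637135) = 1/(5*(-455 - 1*10)/(325 + 10) + 637135) = 1/(5*(-455 - 10)/335 + 637135) = 1/(5*(1/335)*(-465) + 637135) = 1/(-465/67 + 637135) = 1/(42687580/67) = 67/42687580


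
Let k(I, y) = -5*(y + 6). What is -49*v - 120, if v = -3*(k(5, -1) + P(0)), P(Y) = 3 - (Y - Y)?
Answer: -3354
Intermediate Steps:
k(I, y) = -30 - 5*y (k(I, y) = -5*(6 + y) = -30 - 5*y)
P(Y) = 3 (P(Y) = 3 - 1*0 = 3 + 0 = 3)
v = 66 (v = -3*((-30 - 5*(-1)) + 3) = -3*((-30 + 5) + 3) = -3*(-25 + 3) = -3*(-22) = 66)
-49*v - 120 = -49*66 - 120 = -3234 - 120 = -3354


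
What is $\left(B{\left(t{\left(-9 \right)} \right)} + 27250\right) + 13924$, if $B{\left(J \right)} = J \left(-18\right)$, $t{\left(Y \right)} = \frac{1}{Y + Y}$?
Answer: $41175$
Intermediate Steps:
$t{\left(Y \right)} = \frac{1}{2 Y}$
$B{\left(J \right)} = - 18 J$
$\left(B{\left(t{\left(-9 \right)} \right)} + 27250\right) + 13924 = \left(- 18 \frac{1}{2 \left(-9\right)} + 27250\right) + 13924 = \left(- 18 \cdot \frac{1}{2} \left(- \frac{1}{9}\right) + 27250\right) + 13924 = \left(\left(-18\right) \left(- \frac{1}{18}\right) + 27250\right) + 13924 = \left(1 + 27250\right) + 13924 = 27251 + 13924 = 41175$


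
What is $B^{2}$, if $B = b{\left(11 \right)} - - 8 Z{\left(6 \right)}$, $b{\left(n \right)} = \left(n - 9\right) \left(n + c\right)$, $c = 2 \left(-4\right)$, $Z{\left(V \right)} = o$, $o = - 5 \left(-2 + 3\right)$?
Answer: $1156$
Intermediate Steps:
$o = -5$ ($o = \left(-5\right) 1 = -5$)
$Z{\left(V \right)} = -5$
$c = -8$
$b{\left(n \right)} = \left(-9 + n\right) \left(-8 + n\right)$ ($b{\left(n \right)} = \left(n - 9\right) \left(n - 8\right) = \left(-9 + n\right) \left(-8 + n\right)$)
$B = -34$ ($B = \left(72 + 11^{2} - 187\right) - \left(-8\right) \left(-5\right) = \left(72 + 121 - 187\right) - 40 = 6 - 40 = -34$)
$B^{2} = \left(-34\right)^{2} = 1156$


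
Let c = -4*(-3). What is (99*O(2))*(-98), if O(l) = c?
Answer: -116424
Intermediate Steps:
c = 12
O(l) = 12
(99*O(2))*(-98) = (99*12)*(-98) = 1188*(-98) = -116424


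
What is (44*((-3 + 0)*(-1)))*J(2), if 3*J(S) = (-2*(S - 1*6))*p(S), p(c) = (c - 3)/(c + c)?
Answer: -88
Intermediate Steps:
p(c) = (-3 + c)/(2*c) (p(c) = (-3 + c)/((2*c)) = (-3 + c)*(1/(2*c)) = (-3 + c)/(2*c))
J(S) = (-3 + S)*(12 - 2*S)/(6*S) (J(S) = ((-2*(S - 1*6))*((-3 + S)/(2*S)))/3 = ((-2*(S - 6))*((-3 + S)/(2*S)))/3 = ((-2*(-6 + S))*((-3 + S)/(2*S)))/3 = ((12 - 2*S)*((-3 + S)/(2*S)))/3 = ((-3 + S)*(12 - 2*S)/(2*S))/3 = (-3 + S)*(12 - 2*S)/(6*S))
(44*((-3 + 0)*(-1)))*J(2) = (44*((-3 + 0)*(-1)))*(3 - 6/2 - ⅓*2) = (44*(-3*(-1)))*(3 - 6*½ - ⅔) = (44*3)*(3 - 3 - ⅔) = 132*(-⅔) = -88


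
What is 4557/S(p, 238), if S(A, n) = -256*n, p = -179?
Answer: -651/8704 ≈ -0.074793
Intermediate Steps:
4557/S(p, 238) = 4557/((-256*238)) = 4557/(-60928) = 4557*(-1/60928) = -651/8704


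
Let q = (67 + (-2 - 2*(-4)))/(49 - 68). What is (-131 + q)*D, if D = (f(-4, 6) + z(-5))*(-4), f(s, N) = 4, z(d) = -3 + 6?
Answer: 71736/19 ≈ 3775.6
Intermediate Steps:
z(d) = 3
q = -73/19 (q = (67 + (-2 + 8))/(-19) = (67 + 6)*(-1/19) = 73*(-1/19) = -73/19 ≈ -3.8421)
D = -28 (D = (4 + 3)*(-4) = 7*(-4) = -28)
(-131 + q)*D = (-131 - 73/19)*(-28) = -2562/19*(-28) = 71736/19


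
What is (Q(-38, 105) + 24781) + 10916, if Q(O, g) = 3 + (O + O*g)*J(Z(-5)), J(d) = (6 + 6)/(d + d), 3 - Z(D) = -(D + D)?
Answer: 274068/7 ≈ 39153.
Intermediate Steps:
Z(D) = 3 + 2*D (Z(D) = 3 - (-1)*(D + D) = 3 - (-1)*2*D = 3 - (-2)*D = 3 + 2*D)
J(d) = 6/d (J(d) = 12/((2*d)) = 12*(1/(2*d)) = 6/d)
Q(O, g) = 3 - 6*O/7 - 6*O*g/7 (Q(O, g) = 3 + (O + O*g)*(6/(3 + 2*(-5))) = 3 + (O + O*g)*(6/(3 - 10)) = 3 + (O + O*g)*(6/(-7)) = 3 + (O + O*g)*(6*(-⅐)) = 3 + (O + O*g)*(-6/7) = 3 + (-6*O/7 - 6*O*g/7) = 3 - 6*O/7 - 6*O*g/7)
(Q(-38, 105) + 24781) + 10916 = ((3 - 6/7*(-38) - 6/7*(-38)*105) + 24781) + 10916 = ((3 + 228/7 + 3420) + 24781) + 10916 = (24189/7 + 24781) + 10916 = 197656/7 + 10916 = 274068/7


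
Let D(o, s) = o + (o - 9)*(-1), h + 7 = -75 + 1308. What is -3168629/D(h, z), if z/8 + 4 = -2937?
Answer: -3168629/9 ≈ -3.5207e+5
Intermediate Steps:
z = -23528 (z = -32 + 8*(-2937) = -32 - 23496 = -23528)
h = 1226 (h = -7 + (-75 + 1308) = -7 + 1233 = 1226)
D(o, s) = 9 (D(o, s) = o + (-9 + o)*(-1) = o + (9 - o) = 9)
-3168629/D(h, z) = -3168629/9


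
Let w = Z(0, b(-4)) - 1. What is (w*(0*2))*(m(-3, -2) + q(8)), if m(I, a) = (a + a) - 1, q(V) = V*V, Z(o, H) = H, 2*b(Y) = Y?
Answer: 0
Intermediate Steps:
b(Y) = Y/2
q(V) = V²
m(I, a) = -1 + 2*a (m(I, a) = 2*a - 1 = -1 + 2*a)
w = -3 (w = (½)*(-4) - 1 = -2 - 1 = -3)
(w*(0*2))*(m(-3, -2) + q(8)) = (-0*2)*((-1 + 2*(-2)) + 8²) = (-3*0)*((-1 - 4) + 64) = 0*(-5 + 64) = 0*59 = 0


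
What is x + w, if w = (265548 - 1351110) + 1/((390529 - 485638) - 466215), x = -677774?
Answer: -989802816865/561324 ≈ -1.7633e+6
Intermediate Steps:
w = -609352004089/561324 (w = -1085562 + 1/(-95109 - 466215) = -1085562 + 1/(-561324) = -1085562 - 1/561324 = -609352004089/561324 ≈ -1.0856e+6)
x + w = -677774 - 609352004089/561324 = -989802816865/561324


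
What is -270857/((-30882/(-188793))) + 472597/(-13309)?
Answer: -226860787461421/137002846 ≈ -1.6559e+6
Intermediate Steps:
-270857/((-30882/(-188793))) + 472597/(-13309) = -270857/((-30882*(-1/188793))) + 472597*(-1/13309) = -270857/10294/62931 - 472597/13309 = -270857*62931/10294 - 472597/13309 = -17045301867/10294 - 472597/13309 = -226860787461421/137002846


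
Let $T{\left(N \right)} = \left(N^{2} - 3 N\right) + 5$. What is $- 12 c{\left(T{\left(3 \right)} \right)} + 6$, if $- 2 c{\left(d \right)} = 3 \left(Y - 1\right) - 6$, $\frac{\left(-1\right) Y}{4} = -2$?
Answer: $96$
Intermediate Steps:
$Y = 8$ ($Y = \left(-4\right) \left(-2\right) = 8$)
$T{\left(N \right)} = 5 + N^{2} - 3 N$
$c{\left(d \right)} = - \frac{15}{2}$ ($c{\left(d \right)} = - \frac{3 \left(8 - 1\right) - 6}{2} = - \frac{3 \cdot 7 - 6}{2} = - \frac{21 - 6}{2} = \left(- \frac{1}{2}\right) 15 = - \frac{15}{2}$)
$- 12 c{\left(T{\left(3 \right)} \right)} + 6 = \left(-12\right) \left(- \frac{15}{2}\right) + 6 = 90 + 6 = 96$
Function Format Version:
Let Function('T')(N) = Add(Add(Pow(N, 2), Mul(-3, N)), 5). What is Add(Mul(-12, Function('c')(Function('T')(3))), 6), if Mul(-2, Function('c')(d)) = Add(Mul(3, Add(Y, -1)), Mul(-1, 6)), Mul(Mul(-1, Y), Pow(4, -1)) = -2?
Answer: 96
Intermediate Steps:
Y = 8 (Y = Mul(-4, -2) = 8)
Function('T')(N) = Add(5, Pow(N, 2), Mul(-3, N))
Function('c')(d) = Rational(-15, 2) (Function('c')(d) = Mul(Rational(-1, 2), Add(Mul(3, Add(8, -1)), Mul(-1, 6))) = Mul(Rational(-1, 2), Add(Mul(3, 7), -6)) = Mul(Rational(-1, 2), Add(21, -6)) = Mul(Rational(-1, 2), 15) = Rational(-15, 2))
Add(Mul(-12, Function('c')(Function('T')(3))), 6) = Add(Mul(-12, Rational(-15, 2)), 6) = Add(90, 6) = 96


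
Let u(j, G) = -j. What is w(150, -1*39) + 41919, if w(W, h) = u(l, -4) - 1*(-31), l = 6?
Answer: 41944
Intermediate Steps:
w(W, h) = 25 (w(W, h) = -1*6 - 1*(-31) = -6 + 31 = 25)
w(150, -1*39) + 41919 = 25 + 41919 = 41944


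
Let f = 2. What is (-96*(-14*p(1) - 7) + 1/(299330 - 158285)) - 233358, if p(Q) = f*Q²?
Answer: -32440067909/141045 ≈ -2.3000e+5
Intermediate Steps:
p(Q) = 2*Q²
(-96*(-14*p(1) - 7) + 1/(299330 - 158285)) - 233358 = (-96*(-28*1² - 7) + 1/(299330 - 158285)) - 233358 = (-96*(-28 - 7) + 1/141045) - 233358 = (-96*(-35) + 1/141045) - 233358 = (3360 + 1/141045) - 233358 = 473911201/141045 - 233358 = -32440067909/141045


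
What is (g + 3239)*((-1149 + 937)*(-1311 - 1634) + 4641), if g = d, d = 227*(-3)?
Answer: 1608933398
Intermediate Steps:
d = -681
g = -681
(g + 3239)*((-1149 + 937)*(-1311 - 1634) + 4641) = (-681 + 3239)*((-1149 + 937)*(-1311 - 1634) + 4641) = 2558*(-212*(-2945) + 4641) = 2558*(624340 + 4641) = 2558*628981 = 1608933398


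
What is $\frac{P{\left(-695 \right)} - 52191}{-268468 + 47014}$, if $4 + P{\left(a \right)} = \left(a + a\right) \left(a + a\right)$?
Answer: $- \frac{626635}{73818} \approx -8.4889$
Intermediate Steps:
$P{\left(a \right)} = -4 + 4 a^{2}$ ($P{\left(a \right)} = -4 + \left(a + a\right) \left(a + a\right) = -4 + 2 a 2 a = -4 + 4 a^{2}$)
$\frac{P{\left(-695 \right)} - 52191}{-268468 + 47014} = \frac{\left(-4 + 4 \left(-695\right)^{2}\right) - 52191}{-268468 + 47014} = \frac{\left(-4 + 4 \cdot 483025\right) - 52191}{-221454} = \left(\left(-4 + 1932100\right) - 52191\right) \left(- \frac{1}{221454}\right) = \left(1932096 - 52191\right) \left(- \frac{1}{221454}\right) = 1879905 \left(- \frac{1}{221454}\right) = - \frac{626635}{73818}$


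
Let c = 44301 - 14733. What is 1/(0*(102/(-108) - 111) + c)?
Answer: 1/29568 ≈ 3.3820e-5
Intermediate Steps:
c = 29568
1/(0*(102/(-108) - 111) + c) = 1/(0*(102/(-108) - 111) + 29568) = 1/(0*(102*(-1/108) - 111) + 29568) = 1/(0*(-17/18 - 111) + 29568) = 1/(0*(-2015/18) + 29568) = 1/(0 + 29568) = 1/29568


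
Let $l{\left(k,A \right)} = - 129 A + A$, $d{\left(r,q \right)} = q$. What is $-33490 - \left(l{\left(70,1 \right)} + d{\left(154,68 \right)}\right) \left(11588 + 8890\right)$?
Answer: $1195190$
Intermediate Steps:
$l{\left(k,A \right)} = - 128 A$
$-33490 - \left(l{\left(70,1 \right)} + d{\left(154,68 \right)}\right) \left(11588 + 8890\right) = -33490 - \left(\left(-128\right) 1 + 68\right) \left(11588 + 8890\right) = -33490 - \left(-128 + 68\right) 20478 = -33490 - \left(-60\right) 20478 = -33490 - -1228680 = -33490 + 1228680 = 1195190$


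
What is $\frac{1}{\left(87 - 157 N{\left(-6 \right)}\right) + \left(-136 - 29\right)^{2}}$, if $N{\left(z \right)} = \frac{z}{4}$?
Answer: $\frac{2}{55095} \approx 3.6301 \cdot 10^{-5}$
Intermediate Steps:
$N{\left(z \right)} = \frac{z}{4}$ ($N{\left(z \right)} = z \frac{1}{4} = \frac{z}{4}$)
$\frac{1}{\left(87 - 157 N{\left(-6 \right)}\right) + \left(-136 - 29\right)^{2}} = \frac{1}{\left(87 - 157 \cdot \frac{1}{4} \left(-6\right)\right) + \left(-136 - 29\right)^{2}} = \frac{1}{\left(87 - - \frac{471}{2}\right) + \left(-165\right)^{2}} = \frac{1}{\left(87 + \frac{471}{2}\right) + 27225} = \frac{1}{\frac{645}{2} + 27225} = \frac{1}{\frac{55095}{2}} = \frac{2}{55095}$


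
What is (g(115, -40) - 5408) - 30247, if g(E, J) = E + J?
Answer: -35580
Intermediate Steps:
(g(115, -40) - 5408) - 30247 = ((115 - 40) - 5408) - 30247 = (75 - 5408) - 30247 = -5333 - 30247 = -35580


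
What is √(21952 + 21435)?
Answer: √43387 ≈ 208.30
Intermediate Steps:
√(21952 + 21435) = √43387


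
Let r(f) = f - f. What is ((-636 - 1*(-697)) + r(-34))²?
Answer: 3721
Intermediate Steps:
r(f) = 0
((-636 - 1*(-697)) + r(-34))² = ((-636 - 1*(-697)) + 0)² = ((-636 + 697) + 0)² = (61 + 0)² = 61² = 3721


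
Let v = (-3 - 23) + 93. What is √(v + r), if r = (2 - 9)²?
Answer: 2*√29 ≈ 10.770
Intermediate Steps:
v = 67 (v = -26 + 93 = 67)
r = 49 (r = (-7)² = 49)
√(v + r) = √(67 + 49) = √116 = 2*√29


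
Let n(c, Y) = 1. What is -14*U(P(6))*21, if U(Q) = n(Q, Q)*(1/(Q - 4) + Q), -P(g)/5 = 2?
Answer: 2961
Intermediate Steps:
P(g) = -10 (P(g) = -5*2 = -10)
U(Q) = Q + 1/(-4 + Q) (U(Q) = 1*(1/(Q - 4) + Q) = 1*(1/(-4 + Q) + Q) = 1*(Q + 1/(-4 + Q)) = Q + 1/(-4 + Q))
-14*U(P(6))*21 = -14*(1 + (-10)**2 - 4*(-10))/(-4 - 10)*21 = -14*(1 + 100 + 40)/(-14)*21 = -(-1)*141*21 = -14*(-141/14)*21 = 141*21 = 2961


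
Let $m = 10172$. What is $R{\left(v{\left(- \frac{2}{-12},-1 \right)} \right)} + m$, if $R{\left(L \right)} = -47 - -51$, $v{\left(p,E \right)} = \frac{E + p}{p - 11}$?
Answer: $10176$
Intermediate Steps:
$v{\left(p,E \right)} = \frac{E + p}{-11 + p}$
$R{\left(L \right)} = 4$ ($R{\left(L \right)} = -47 + 51 = 4$)
$R{\left(v{\left(- \frac{2}{-12},-1 \right)} \right)} + m = 4 + 10172 = 10176$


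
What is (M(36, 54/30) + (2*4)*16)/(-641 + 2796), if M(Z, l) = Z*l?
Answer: 964/10775 ≈ 0.089466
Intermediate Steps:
(M(36, 54/30) + (2*4)*16)/(-641 + 2796) = (36*(54/30) + (2*4)*16)/(-641 + 2796) = (36*(54*(1/30)) + 8*16)/2155 = (36*(9/5) + 128)*(1/2155) = (324/5 + 128)*(1/2155) = (964/5)*(1/2155) = 964/10775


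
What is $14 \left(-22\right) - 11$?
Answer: $-319$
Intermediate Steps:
$14 \left(-22\right) - 11 = -308 - 11 = -319$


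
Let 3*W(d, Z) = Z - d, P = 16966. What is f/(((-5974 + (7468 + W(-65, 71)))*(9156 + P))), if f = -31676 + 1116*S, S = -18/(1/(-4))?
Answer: 36507/30157849 ≈ 0.0012105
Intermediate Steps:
W(d, Z) = -d/3 + Z/3 (W(d, Z) = (Z - d)/3 = -d/3 + Z/3)
S = 72 (S = -18/(-1/4) = -18*(-4) = 72)
f = 48676 (f = -31676 + 1116*72 = -31676 + 80352 = 48676)
f/(((-5974 + (7468 + W(-65, 71)))*(9156 + P))) = 48676/(((-5974 + (7468 + (-1/3*(-65) + (1/3)*71)))*(9156 + 16966))) = 48676/(((-5974 + (7468 + (65/3 + 71/3)))*26122)) = 48676/(((-5974 + (7468 + 136/3))*26122)) = 48676/(((-5974 + 22540/3)*26122)) = 48676/(((4618/3)*26122)) = 48676/(120631396/3) = 48676*(3/120631396) = 36507/30157849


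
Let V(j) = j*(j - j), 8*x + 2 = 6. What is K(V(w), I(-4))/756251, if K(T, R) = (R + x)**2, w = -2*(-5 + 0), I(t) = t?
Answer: 49/3025004 ≈ 1.6198e-5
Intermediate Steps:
x = 1/2 (x = -1/4 + (1/8)*6 = -1/4 + 3/4 = 1/2 ≈ 0.50000)
w = 10 (w = -2*(-5) = 10)
V(j) = 0 (V(j) = j*0 = 0)
K(T, R) = (1/2 + R)**2 (K(T, R) = (R + 1/2)**2 = (1/2 + R)**2)
K(V(w), I(-4))/756251 = ((1 + 2*(-4))**2/4)/756251 = ((1 - 8)**2/4)*(1/756251) = ((1/4)*(-7)**2)*(1/756251) = ((1/4)*49)*(1/756251) = (49/4)*(1/756251) = 49/3025004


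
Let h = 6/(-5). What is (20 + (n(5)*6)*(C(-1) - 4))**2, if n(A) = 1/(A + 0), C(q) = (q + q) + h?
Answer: 80656/625 ≈ 129.05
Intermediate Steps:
h = -6/5 (h = 6*(-1/5) = -6/5 ≈ -1.2000)
C(q) = -6/5 + 2*q (C(q) = (q + q) - 6/5 = 2*q - 6/5 = -6/5 + 2*q)
n(A) = 1/A
(20 + (n(5)*6)*(C(-1) - 4))**2 = (20 + (6/5)*((-6/5 + 2*(-1)) - 4))**2 = (20 + ((1/5)*6)*((-6/5 - 2) - 4))**2 = (20 + 6*(-16/5 - 4)/5)**2 = (20 + (6/5)*(-36/5))**2 = (20 - 216/25)**2 = (284/25)**2 = 80656/625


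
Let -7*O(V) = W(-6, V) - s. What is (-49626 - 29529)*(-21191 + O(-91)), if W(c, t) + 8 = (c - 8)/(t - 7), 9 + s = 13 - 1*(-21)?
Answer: 82173100995/49 ≈ 1.6770e+9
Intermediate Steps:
s = 25 (s = -9 + (13 - 1*(-21)) = -9 + (13 + 21) = -9 + 34 = 25)
W(c, t) = -8 + (-8 + c)/(-7 + t) (W(c, t) = -8 + (c - 8)/(t - 7) = -8 + (-8 + c)/(-7 + t))
O(V) = 25/7 - (42 - 8*V)/(7*(-7 + V)) (O(V) = -((48 - 6 - 8*V)/(-7 + V) - 1*25)/7 = -((42 - 8*V)/(-7 + V) - 25)/7 = -(-25 + (42 - 8*V)/(-7 + V))/7 = 25/7 - (42 - 8*V)/(7*(-7 + V)))
(-49626 - 29529)*(-21191 + O(-91)) = (-49626 - 29529)*(-21191 + (-217 + 33*(-91))/(7*(-7 - 91))) = -79155*(-21191 + (⅐)*(-217 - 3003)/(-98)) = -79155*(-21191 + (⅐)*(-1/98)*(-3220)) = -79155*(-21191 + 230/49) = -79155*(-1038129/49) = 82173100995/49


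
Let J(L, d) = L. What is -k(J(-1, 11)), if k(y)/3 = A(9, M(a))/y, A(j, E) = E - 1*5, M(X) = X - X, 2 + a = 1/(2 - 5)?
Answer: -15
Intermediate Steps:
a = -7/3 (a = -2 + 1/(2 - 5) = -2 + 1/(-3) = -2 - ⅓ = -7/3 ≈ -2.3333)
M(X) = 0
A(j, E) = -5 + E (A(j, E) = E - 5 = -5 + E)
k(y) = -15/y (k(y) = 3*((-5 + 0)/y) = 3*(-5/y) = -15/y)
-k(J(-1, 11)) = -(-15)/(-1) = -(-15)*(-1) = -1*15 = -15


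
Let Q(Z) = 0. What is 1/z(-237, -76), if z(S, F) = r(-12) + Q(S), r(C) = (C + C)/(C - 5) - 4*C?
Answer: 17/840 ≈ 0.020238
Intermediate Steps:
r(C) = -4*C + 2*C/(-5 + C) (r(C) = (2*C)/(-5 + C) - 4*C = 2*C/(-5 + C) - 4*C = -4*C + 2*C/(-5 + C))
z(S, F) = 840/17 (z(S, F) = 2*(-12)*(11 - 2*(-12))/(-5 - 12) + 0 = 2*(-12)*(11 + 24)/(-17) + 0 = 2*(-12)*(-1/17)*35 + 0 = 840/17 + 0 = 840/17)
1/z(-237, -76) = 1/(840/17) = 17/840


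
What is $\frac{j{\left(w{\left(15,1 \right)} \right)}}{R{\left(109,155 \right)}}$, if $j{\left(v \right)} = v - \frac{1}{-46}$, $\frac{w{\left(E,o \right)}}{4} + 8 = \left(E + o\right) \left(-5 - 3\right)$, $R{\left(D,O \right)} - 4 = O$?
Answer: $- \frac{8341}{2438} \approx -3.4212$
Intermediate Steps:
$R{\left(D,O \right)} = 4 + O$
$w{\left(E,o \right)} = -32 - 32 E - 32 o$ ($w{\left(E,o \right)} = -32 + 4 \left(E + o\right) \left(-5 - 3\right) = -32 + 4 \left(E + o\right) \left(-8\right) = -32 + 4 \left(- 8 E - 8 o\right) = -32 - \left(32 E + 32 o\right) = -32 - 32 E - 32 o$)
$j{\left(v \right)} = \frac{1}{46} + v$ ($j{\left(v \right)} = v - - \frac{1}{46} = v + \frac{1}{46} = \frac{1}{46} + v$)
$\frac{j{\left(w{\left(15,1 \right)} \right)}}{R{\left(109,155 \right)}} = \frac{\frac{1}{46} - 544}{4 + 155} = \frac{\frac{1}{46} - 544}{159} = \left(\frac{1}{46} - 544\right) \frac{1}{159} = \left(- \frac{25023}{46}\right) \frac{1}{159} = - \frac{8341}{2438}$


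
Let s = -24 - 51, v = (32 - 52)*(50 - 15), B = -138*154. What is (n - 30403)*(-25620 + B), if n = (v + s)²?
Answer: -26727445584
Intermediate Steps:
B = -21252
v = -700 (v = -20*35 = -700)
s = -75
n = 600625 (n = (-700 - 75)² = (-775)² = 600625)
(n - 30403)*(-25620 + B) = (600625 - 30403)*(-25620 - 21252) = 570222*(-46872) = -26727445584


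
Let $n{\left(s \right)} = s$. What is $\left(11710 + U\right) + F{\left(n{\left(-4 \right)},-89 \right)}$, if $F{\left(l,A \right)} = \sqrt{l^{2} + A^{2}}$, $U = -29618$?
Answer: $-17908 + \sqrt{7937} \approx -17819.0$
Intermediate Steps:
$F{\left(l,A \right)} = \sqrt{A^{2} + l^{2}}$
$\left(11710 + U\right) + F{\left(n{\left(-4 \right)},-89 \right)} = \left(11710 - 29618\right) + \sqrt{\left(-89\right)^{2} + \left(-4\right)^{2}} = -17908 + \sqrt{7921 + 16} = -17908 + \sqrt{7937}$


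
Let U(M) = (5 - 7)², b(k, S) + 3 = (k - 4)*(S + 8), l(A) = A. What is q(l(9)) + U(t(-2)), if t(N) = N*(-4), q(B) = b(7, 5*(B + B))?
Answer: 295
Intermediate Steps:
b(k, S) = -3 + (-4 + k)*(8 + S) (b(k, S) = -3 + (k - 4)*(S + 8) = -3 + (-4 + k)*(8 + S))
q(B) = 21 + 30*B (q(B) = -35 - 20*(B + B) + 8*7 + (5*(B + B))*7 = -35 - 20*2*B + 56 + (5*(2*B))*7 = -35 - 40*B + 56 + (10*B)*7 = -35 - 40*B + 56 + 70*B = 21 + 30*B)
t(N) = -4*N
U(M) = 4 (U(M) = (-2)² = 4)
q(l(9)) + U(t(-2)) = (21 + 30*9) + 4 = (21 + 270) + 4 = 291 + 4 = 295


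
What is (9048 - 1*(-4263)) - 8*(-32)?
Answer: 13567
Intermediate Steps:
(9048 - 1*(-4263)) - 8*(-32) = (9048 + 4263) - 1*(-256) = 13311 + 256 = 13567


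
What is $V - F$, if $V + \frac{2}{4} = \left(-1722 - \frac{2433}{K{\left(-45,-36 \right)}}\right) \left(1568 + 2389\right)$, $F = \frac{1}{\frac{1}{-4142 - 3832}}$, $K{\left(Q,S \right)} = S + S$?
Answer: $- \frac{53378135}{8} \approx -6.6723 \cdot 10^{6}$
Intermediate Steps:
$K{\left(Q,S \right)} = 2 S$
$F = -7974$ ($F = \frac{1}{\frac{1}{-7974}} = \frac{1}{- \frac{1}{7974}} = -7974$)
$V = - \frac{53441927}{8}$ ($V = - \frac{1}{2} + \left(-1722 - \frac{2433}{2 \left(-36\right)}\right) \left(1568 + 2389\right) = - \frac{1}{2} + \left(-1722 - \frac{2433}{-72}\right) 3957 = - \frac{1}{2} + \left(-1722 - - \frac{811}{24}\right) 3957 = - \frac{1}{2} + \left(-1722 + \frac{811}{24}\right) 3957 = - \frac{1}{2} - \frac{53441923}{8} = - \frac{53441927}{8} \approx -6.6802 \cdot 10^{6}$)
$V - F = - \frac{53441927}{8} - -7974 = - \frac{53441927}{8} + 7974 = - \frac{53378135}{8}$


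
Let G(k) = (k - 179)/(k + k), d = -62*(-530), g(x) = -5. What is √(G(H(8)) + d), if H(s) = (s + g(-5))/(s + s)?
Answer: √1165794/6 ≈ 179.95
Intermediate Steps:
d = 32860
H(s) = (-5 + s)/(2*s) (H(s) = (s - 5)/(s + s) = (-5 + s)/((2*s)) = (-5 + s)*(1/(2*s)) = (-5 + s)/(2*s))
G(k) = (-179 + k)/(2*k) (G(k) = (-179 + k)/((2*k)) = (-179 + k)*(1/(2*k)) = (-179 + k)/(2*k))
√(G(H(8)) + d) = √((-179 + (½)*(-5 + 8)/8)/(2*(((½)*(-5 + 8)/8))) + 32860) = √((-179 + (½)*(⅛)*3)/(2*(((½)*(⅛)*3))) + 32860) = √((-179 + 3/16)/(2*(3/16)) + 32860) = √((½)*(16/3)*(-2861/16) + 32860) = √(-2861/6 + 32860) = √(194299/6) = √1165794/6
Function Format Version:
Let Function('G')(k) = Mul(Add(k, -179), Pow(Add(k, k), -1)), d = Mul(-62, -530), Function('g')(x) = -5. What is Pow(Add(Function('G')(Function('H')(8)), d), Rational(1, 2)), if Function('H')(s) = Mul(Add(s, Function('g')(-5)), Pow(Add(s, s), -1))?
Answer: Mul(Rational(1, 6), Pow(1165794, Rational(1, 2))) ≈ 179.95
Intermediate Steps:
d = 32860
Function('H')(s) = Mul(Rational(1, 2), Pow(s, -1), Add(-5, s)) (Function('H')(s) = Mul(Add(s, -5), Pow(Add(s, s), -1)) = Mul(Add(-5, s), Pow(Mul(2, s), -1)) = Mul(Add(-5, s), Mul(Rational(1, 2), Pow(s, -1))) = Mul(Rational(1, 2), Pow(s, -1), Add(-5, s)))
Function('G')(k) = Mul(Rational(1, 2), Pow(k, -1), Add(-179, k)) (Function('G')(k) = Mul(Add(-179, k), Pow(Mul(2, k), -1)) = Mul(Add(-179, k), Mul(Rational(1, 2), Pow(k, -1))) = Mul(Rational(1, 2), Pow(k, -1), Add(-179, k)))
Pow(Add(Function('G')(Function('H')(8)), d), Rational(1, 2)) = Pow(Add(Mul(Rational(1, 2), Pow(Mul(Rational(1, 2), Pow(8, -1), Add(-5, 8)), -1), Add(-179, Mul(Rational(1, 2), Pow(8, -1), Add(-5, 8)))), 32860), Rational(1, 2)) = Pow(Add(Mul(Rational(1, 2), Pow(Mul(Rational(1, 2), Rational(1, 8), 3), -1), Add(-179, Mul(Rational(1, 2), Rational(1, 8), 3))), 32860), Rational(1, 2)) = Pow(Add(Mul(Rational(1, 2), Pow(Rational(3, 16), -1), Add(-179, Rational(3, 16))), 32860), Rational(1, 2)) = Pow(Add(Mul(Rational(1, 2), Rational(16, 3), Rational(-2861, 16)), 32860), Rational(1, 2)) = Pow(Add(Rational(-2861, 6), 32860), Rational(1, 2)) = Pow(Rational(194299, 6), Rational(1, 2)) = Mul(Rational(1, 6), Pow(1165794, Rational(1, 2)))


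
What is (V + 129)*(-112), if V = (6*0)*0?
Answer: -14448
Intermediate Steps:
V = 0 (V = 0*0 = 0)
(V + 129)*(-112) = (0 + 129)*(-112) = 129*(-112) = -14448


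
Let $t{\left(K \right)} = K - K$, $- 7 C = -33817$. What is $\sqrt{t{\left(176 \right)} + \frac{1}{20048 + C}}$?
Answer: $\frac{\sqrt{24879}}{24879} \approx 0.0063399$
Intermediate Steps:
$C = 4831$ ($C = \left(- \frac{1}{7}\right) \left(-33817\right) = 4831$)
$t{\left(K \right)} = 0$
$\sqrt{t{\left(176 \right)} + \frac{1}{20048 + C}} = \sqrt{0 + \frac{1}{20048 + 4831}} = \sqrt{0 + \frac{1}{24879}} = \sqrt{\frac{1}{24879}} = \frac{\sqrt{24879}}{24879}$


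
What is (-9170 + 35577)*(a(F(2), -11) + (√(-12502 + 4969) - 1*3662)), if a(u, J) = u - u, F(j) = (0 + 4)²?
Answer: -96702434 + 237663*I*√93 ≈ -9.6702e+7 + 2.2919e+6*I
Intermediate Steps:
F(j) = 16 (F(j) = 4² = 16)
a(u, J) = 0
(-9170 + 35577)*(a(F(2), -11) + (√(-12502 + 4969) - 1*3662)) = (-9170 + 35577)*(0 + (√(-12502 + 4969) - 1*3662)) = 26407*(0 + (√(-7533) - 3662)) = 26407*(0 + (9*I*√93 - 3662)) = 26407*(0 + (-3662 + 9*I*√93)) = 26407*(-3662 + 9*I*√93) = -96702434 + 237663*I*√93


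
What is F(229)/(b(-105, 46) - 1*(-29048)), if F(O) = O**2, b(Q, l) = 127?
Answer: 52441/29175 ≈ 1.7975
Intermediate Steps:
F(229)/(b(-105, 46) - 1*(-29048)) = 229**2/(127 - 1*(-29048)) = 52441/(127 + 29048) = 52441/29175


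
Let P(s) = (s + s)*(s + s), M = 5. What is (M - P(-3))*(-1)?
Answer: 31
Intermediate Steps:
P(s) = 4*s**2 (P(s) = (2*s)*(2*s) = 4*s**2)
(M - P(-3))*(-1) = (5 - 4*(-3)**2)*(-1) = (5 - 4*9)*(-1) = (5 - 1*36)*(-1) = (5 - 36)*(-1) = -31*(-1) = 31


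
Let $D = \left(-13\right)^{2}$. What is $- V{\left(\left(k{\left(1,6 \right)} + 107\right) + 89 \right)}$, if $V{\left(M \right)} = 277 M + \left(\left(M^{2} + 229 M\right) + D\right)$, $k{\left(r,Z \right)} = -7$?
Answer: $-131524$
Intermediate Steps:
$D = 169$
$V{\left(M \right)} = 169 + M^{2} + 506 M$ ($V{\left(M \right)} = 277 M + \left(\left(M^{2} + 229 M\right) + 169\right) = 277 M + \left(169 + M^{2} + 229 M\right) = 169 + M^{2} + 506 M$)
$- V{\left(\left(k{\left(1,6 \right)} + 107\right) + 89 \right)} = - (169 + \left(\left(-7 + 107\right) + 89\right)^{2} + 506 \left(\left(-7 + 107\right) + 89\right)) = - (169 + \left(100 + 89\right)^{2} + 506 \left(100 + 89\right)) = - (169 + 189^{2} + 506 \cdot 189) = - (169 + 35721 + 95634) = \left(-1\right) 131524 = -131524$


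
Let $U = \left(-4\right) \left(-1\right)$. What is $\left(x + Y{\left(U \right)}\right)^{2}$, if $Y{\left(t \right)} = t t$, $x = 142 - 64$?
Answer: $8836$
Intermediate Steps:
$x = 78$ ($x = 142 - 64 = 78$)
$U = 4$
$Y{\left(t \right)} = t^{2}$
$\left(x + Y{\left(U \right)}\right)^{2} = \left(78 + 4^{2}\right)^{2} = \left(78 + 16\right)^{2} = 94^{2} = 8836$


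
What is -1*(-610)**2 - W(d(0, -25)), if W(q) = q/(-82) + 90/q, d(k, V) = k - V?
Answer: -152562351/410 ≈ -3.7210e+5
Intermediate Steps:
W(q) = 90/q - q/82 (W(q) = q*(-1/82) + 90/q = -q/82 + 90/q = 90/q - q/82)
-1*(-610)**2 - W(d(0, -25)) = -1*(-610)**2 - (90/(0 - 1*(-25)) - (0 - 1*(-25))/82) = -1*372100 - (90/(0 + 25) - (0 + 25)/82) = -372100 - (90/25 - 1/82*25) = -372100 - (90*(1/25) - 25/82) = -372100 - (18/5 - 25/82) = -372100 - 1*1351/410 = -372100 - 1351/410 = -152562351/410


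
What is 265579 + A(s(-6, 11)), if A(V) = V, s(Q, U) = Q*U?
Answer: 265513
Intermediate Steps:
265579 + A(s(-6, 11)) = 265579 - 6*11 = 265579 - 66 = 265513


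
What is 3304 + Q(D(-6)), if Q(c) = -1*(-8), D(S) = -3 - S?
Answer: 3312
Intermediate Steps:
Q(c) = 8
3304 + Q(D(-6)) = 3304 + 8 = 3312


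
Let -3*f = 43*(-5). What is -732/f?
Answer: -2196/215 ≈ -10.214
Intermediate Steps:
f = 215/3 (f = -43*(-5)/3 = -⅓*(-215) = 215/3 ≈ 71.667)
-732/f = -732/215/3 = -732*3/215 = -2196/215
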